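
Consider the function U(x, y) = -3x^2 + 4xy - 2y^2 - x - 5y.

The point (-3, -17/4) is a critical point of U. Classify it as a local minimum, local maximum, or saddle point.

local maximum

The Hessian of U is constant: H = [[-6, 4], [4, -4]].
det(H) = (-6)·(-4) − 4² = 8.
det(H) > 0 and tr(H) = -10 < 0, so H is negative definite and the point is a local maximum.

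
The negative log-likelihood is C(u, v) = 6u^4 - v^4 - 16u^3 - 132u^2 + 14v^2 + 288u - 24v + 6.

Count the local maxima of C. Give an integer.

C separates as a function of u plus a function of v, so ∇C=0 decouples.
∂C/∂u = 24(u - 4)(u - 1)(u + 3) = 0 at u ∈ {-3, 1, 4}; ∂C/∂v = -4(v - 2)(v - 1)(v + 3) = 0 at v ∈ {-3, 1, 2}.
The Hessian is diagonal: diag(C_uu, C_vv). Second derivatives: C_uu(-3)=672, C_uu(1)=-288, C_uu(4)=504; C_vv(-3)=-80, C_vv(1)=16, C_vv(2)=-20.
Local maxima occur where both diagonal entries negative: (1, -3), (1, 2). Count: 2.

2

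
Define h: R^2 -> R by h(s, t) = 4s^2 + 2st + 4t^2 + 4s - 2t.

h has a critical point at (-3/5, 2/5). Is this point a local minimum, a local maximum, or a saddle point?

local minimum

The Hessian of h is constant: H = [[8, 2], [2, 8]].
det(H) = 8·8 − 2² = 60.
det(H) > 0 and tr(H) = 16 > 0, so H is positive definite and the point is a local minimum.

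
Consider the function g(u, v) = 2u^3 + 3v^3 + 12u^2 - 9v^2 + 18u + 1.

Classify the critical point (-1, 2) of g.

The mixed partial ∂²g/∂u∂v is 0, so the Hessian at any point is diag(g_uu, g_vv) = diag(12(u + 2), 18(v - 1)).
At (-1, 2): H = diag(12, 18).
Both eigenvalues are positive, so H is positive definite: a local minimum.

local minimum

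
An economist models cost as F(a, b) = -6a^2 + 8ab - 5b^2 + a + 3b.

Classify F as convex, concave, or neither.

F is quadratic, so its Hessian is the constant matrix H = [[-12, 8], [8, -10]].
det(H) = 56, tr(H) = -22.
det(H) > 0 and tr(H) < 0, so H is negative definite everywhere: concave.

concave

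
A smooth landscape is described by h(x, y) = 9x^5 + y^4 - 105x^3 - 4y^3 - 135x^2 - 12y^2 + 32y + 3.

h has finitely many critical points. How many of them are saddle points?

h separates as a function of x plus a function of y, so ∇h=0 decouples.
∂h/∂x = 45x(x - 3)(x + 1)(x + 2) = 0 at x ∈ {-2, -1, 0, 3}; ∂h/∂y = 4(y - 4)(y - 1)(y + 2) = 0 at y ∈ {-2, 1, 4}.
The Hessian is diagonal: diag(h_xx, h_yy). Second derivatives: h_xx(-2)=-450, h_xx(-1)=180, h_xx(0)=-270, h_xx(3)=2700; h_yy(-2)=72, h_yy(1)=-36, h_yy(4)=72.
Saddle points occur where the two diagonal entries have opposite signs: (-2, -2), (-2, 4), (-1, 1), (0, -2), (0, 4), (3, 1). Count: 6.

6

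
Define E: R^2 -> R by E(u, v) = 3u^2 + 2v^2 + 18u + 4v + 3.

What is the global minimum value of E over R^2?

-26

E(u,v) separates as P(u) + Q(v) + 3, so its minimum is min P + min Q + 3.
P'(u) = 6u + 18 vanishes at u ∈ {-3}; Q'(v) = 4v + 4 vanishes at v ∈ {-1}.
Local minima of P (where P''>0): P(-3)=-27. Local minima of Q: Q(-1)=-2.
So the global minimum of E is P(-3) + Q(-1) + 3 = -27 − 2 + 3 = -26, attained at (-3, -1).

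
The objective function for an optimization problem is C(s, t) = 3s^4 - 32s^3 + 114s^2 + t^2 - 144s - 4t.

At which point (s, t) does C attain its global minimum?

(1, 2)

C(s,t) separates as P(s) + Q(t), so its minimum is min P + min Q.
P'(s) = 12(s - 4)(s - 3)(s - 1) vanishes at s ∈ {1, 3, 4}; Q'(t) = 2(t - 2) vanishes at t ∈ {2}.
Local minima of P (where P''>0): P(1)=-59, P(4)=-32. Local minima of Q: Q(2)=-4.
So the global minimum of C is P(1) + Q(2) = -59 − 4 = -63, attained at (1, 2).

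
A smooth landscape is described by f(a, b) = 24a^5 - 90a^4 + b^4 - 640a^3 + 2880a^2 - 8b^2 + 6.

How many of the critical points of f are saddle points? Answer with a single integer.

f separates as a function of a plus a function of b, so ∇f=0 decouples.
∂f/∂a = 120a(a - 4)(a - 3)(a + 4) = 0 at a ∈ {-4, 0, 3, 4}; ∂f/∂b = 4b(b - 2)(b + 2) = 0 at b ∈ {-2, 0, 2}.
The Hessian is diagonal: diag(f_aa, f_bb). Second derivatives: f_aa(-4)=-26880, f_aa(0)=5760, f_aa(3)=-2520, f_aa(4)=3840; f_bb(-2)=32, f_bb(0)=-16, f_bb(2)=32.
Saddle points occur where the two diagonal entries have opposite signs: (-4, -2), (-4, 2), (0, 0), (3, -2), (3, 2), (4, 0). Count: 6.

6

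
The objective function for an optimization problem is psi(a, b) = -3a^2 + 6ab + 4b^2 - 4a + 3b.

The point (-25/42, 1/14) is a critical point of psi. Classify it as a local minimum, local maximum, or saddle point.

The Hessian of psi is constant: H = [[-6, 6], [6, 8]].
det(H) = (-6)·8 − 6² = -84.
Since det(H) < 0, H is indefinite and the critical point is a saddle point.

saddle point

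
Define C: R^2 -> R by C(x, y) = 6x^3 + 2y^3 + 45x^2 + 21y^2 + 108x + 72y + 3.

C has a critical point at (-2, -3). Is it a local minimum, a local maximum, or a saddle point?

The mixed partial ∂²C/∂x∂y is 0, so the Hessian at any point is diag(C_xx, C_yy) = diag(18(2x + 5), 6(2y + 7)).
At (-2, -3): H = diag(18, 6).
Both eigenvalues are positive, so H is positive definite: a local minimum.

local minimum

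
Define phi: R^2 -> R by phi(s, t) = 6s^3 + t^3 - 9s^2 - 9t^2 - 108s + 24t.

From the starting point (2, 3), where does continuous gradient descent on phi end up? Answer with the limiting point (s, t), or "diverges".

phi is separable, so gradient descent decouples: s follows -∂phi/∂s, t follows -∂phi/∂t.
∂phi/∂s = 18(s - 3)(s + 2); at s=2 this is -72, so s increases.
∂phi/∂t = 3(t - 4)(t - 2); at t=3 this is -3, so t increases.
s converges to its nearest critical value 3 (a local min of the s-part); t converges to 4. The iterate converges to (3, 4).

(3, 4)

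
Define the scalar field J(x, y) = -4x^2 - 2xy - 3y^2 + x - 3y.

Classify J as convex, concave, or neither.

concave

J is quadratic, so its Hessian is the constant matrix H = [[-8, -2], [-2, -6]].
det(H) = 44, tr(H) = -14.
det(H) > 0 and tr(H) < 0, so H is negative definite everywhere: concave.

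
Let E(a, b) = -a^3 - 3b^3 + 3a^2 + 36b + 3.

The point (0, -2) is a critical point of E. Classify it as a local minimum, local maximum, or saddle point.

The mixed partial ∂²E/∂a∂b is 0, so the Hessian at any point is diag(E_aa, E_bb) = diag(6(-a + 1), -18b).
At (0, -2): H = diag(6, 36).
Both eigenvalues are positive, so H is positive definite: a local minimum.

local minimum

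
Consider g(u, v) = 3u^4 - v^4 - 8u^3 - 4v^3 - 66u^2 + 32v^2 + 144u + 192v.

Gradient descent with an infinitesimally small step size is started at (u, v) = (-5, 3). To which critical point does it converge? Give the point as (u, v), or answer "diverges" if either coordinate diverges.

(-3, -3)

g is separable, so gradient descent decouples: u follows -∂g/∂u, v follows -∂g/∂v.
∂g/∂u = 12(u - 4)(u - 1)(u + 3); at u=-5 this is -1296, so u increases.
∂g/∂v = -4(v - 4)(v + 3)(v + 4); at v=3 this is 168, so v decreases.
u converges to its nearest critical value -3 (a local min of the u-part); v converges to -3. The iterate converges to (-3, -3).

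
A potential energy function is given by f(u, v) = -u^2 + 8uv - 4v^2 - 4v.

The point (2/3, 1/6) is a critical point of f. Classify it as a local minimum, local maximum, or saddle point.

saddle point

The Hessian of f is constant: H = [[-2, 8], [8, -8]].
det(H) = (-2)·(-8) − 8² = -48.
Since det(H) < 0, H is indefinite and the critical point is a saddle point.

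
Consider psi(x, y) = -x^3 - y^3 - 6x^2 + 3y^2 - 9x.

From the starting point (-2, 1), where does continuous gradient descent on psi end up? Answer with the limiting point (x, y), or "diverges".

(-3, 0)

psi is separable, so gradient descent decouples: x follows -∂psi/∂x, y follows -∂psi/∂y.
∂psi/∂x = -3(x + 1)(x + 3); at x=-2 this is 3, so x decreases.
∂psi/∂y = -3y(y - 2); at y=1 this is 3, so y decreases.
x converges to its nearest critical value -3 (a local min of the x-part); y converges to 0. The iterate converges to (-3, 0).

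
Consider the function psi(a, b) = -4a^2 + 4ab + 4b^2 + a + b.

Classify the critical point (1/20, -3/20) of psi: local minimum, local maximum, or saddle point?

saddle point

The Hessian of psi is constant: H = [[-8, 4], [4, 8]].
det(H) = (-8)·8 − 4² = -80.
Since det(H) < 0, H is indefinite and the critical point is a saddle point.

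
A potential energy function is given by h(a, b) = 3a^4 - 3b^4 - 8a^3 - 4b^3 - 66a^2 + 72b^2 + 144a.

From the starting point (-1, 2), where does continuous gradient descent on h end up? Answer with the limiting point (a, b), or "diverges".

(-3, 0)

h is separable, so gradient descent decouples: a follows -∂h/∂a, b follows -∂h/∂b.
∂h/∂a = 12(a - 4)(a - 1)(a + 3); at a=-1 this is 240, so a decreases.
∂h/∂b = -12b(b - 3)(b + 4); at b=2 this is 144, so b decreases.
a converges to its nearest critical value -3 (a local min of the a-part); b converges to 0. The iterate converges to (-3, 0).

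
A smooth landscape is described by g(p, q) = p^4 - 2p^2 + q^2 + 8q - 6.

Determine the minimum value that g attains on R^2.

-23

g(p,q) separates as A(p) + B(q) − 6, so its minimum is min A + min B − 6.
A'(p) = 4p(p - 1)(p + 1) vanishes at p ∈ {-1, 0, 1}; B'(q) = 2q + 8 vanishes at q ∈ {-4}.
Local minima of A (where A''>0): A(-1)=-1, A(1)=-1. Local minima of B: B(-4)=-16.
So the global minimum of g is A(-1) + B(-4) − 6 = -1 − 16 − 6 = -23, attained at (-1, -4).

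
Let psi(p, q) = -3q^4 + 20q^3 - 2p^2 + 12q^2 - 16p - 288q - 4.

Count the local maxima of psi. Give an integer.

2

psi separates as a function of p plus a function of q, so ∇psi=0 decouples.
∂psi/∂p = -4(p + 4) = 0 at p ∈ {-4}; ∂psi/∂q = -12(q - 4)(q - 3)(q + 2) = 0 at q ∈ {-2, 3, 4}.
The Hessian is diagonal: diag(psi_pp, psi_qq). Second derivatives: psi_pp(-4)=-4; psi_qq(-2)=-360, psi_qq(3)=60, psi_qq(4)=-72.
Local maxima occur where both diagonal entries negative: (-4, -2), (-4, 4). Count: 2.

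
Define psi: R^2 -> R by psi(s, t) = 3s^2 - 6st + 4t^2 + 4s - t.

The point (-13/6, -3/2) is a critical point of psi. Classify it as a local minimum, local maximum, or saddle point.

local minimum

The Hessian of psi is constant: H = [[6, -6], [-6, 8]].
det(H) = 6·8 − (-6)² = 12.
det(H) > 0 and tr(H) = 14 > 0, so H is positive definite and the point is a local minimum.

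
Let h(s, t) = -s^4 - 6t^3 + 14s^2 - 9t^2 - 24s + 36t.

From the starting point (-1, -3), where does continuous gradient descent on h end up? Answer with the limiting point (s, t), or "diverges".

h is separable, so gradient descent decouples: s follows -∂h/∂s, t follows -∂h/∂t.
∂h/∂s = -4(s - 2)(s - 1)(s + 3); at s=-1 this is -48, so s increases.
∂h/∂t = -18(t - 1)(t + 2); at t=-3 this is -72, so t increases.
s converges to its nearest critical value 1 (a local min of the s-part); t converges to -2. The iterate converges to (1, -2).

(1, -2)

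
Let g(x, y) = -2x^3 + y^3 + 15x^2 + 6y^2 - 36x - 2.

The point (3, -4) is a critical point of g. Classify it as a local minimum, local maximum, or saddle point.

The mixed partial ∂²g/∂x∂y is 0, so the Hessian at any point is diag(g_xx, g_yy) = diag(6(-2x + 5), 6(y + 2)).
At (3, -4): H = diag(-6, -12).
Both eigenvalues are negative, so H is negative definite: a local maximum.

local maximum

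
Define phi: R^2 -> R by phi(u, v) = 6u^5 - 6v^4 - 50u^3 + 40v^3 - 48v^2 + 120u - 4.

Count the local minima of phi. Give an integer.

2

phi separates as a function of u plus a function of v, so ∇phi=0 decouples.
∂phi/∂u = 30(u - 2)(u - 1)(u + 1)(u + 2) = 0 at u ∈ {-2, -1, 1, 2}; ∂phi/∂v = -24v(v - 4)(v - 1) = 0 at v ∈ {0, 1, 4}.
The Hessian is diagonal: diag(phi_uu, phi_vv). Second derivatives: phi_uu(-2)=-360, phi_uu(-1)=180, phi_uu(1)=-180, phi_uu(2)=360; phi_vv(0)=-96, phi_vv(1)=72, phi_vv(4)=-288.
Local minima occur where both diagonal entries positive: (-1, 1), (2, 1). Count: 2.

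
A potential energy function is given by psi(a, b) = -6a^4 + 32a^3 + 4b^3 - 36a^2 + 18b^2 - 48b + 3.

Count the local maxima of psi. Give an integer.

psi separates as a function of a plus a function of b, so ∇psi=0 decouples.
∂psi/∂a = -24a(a - 3)(a - 1) = 0 at a ∈ {0, 1, 3}; ∂psi/∂b = 12(b - 1)(b + 4) = 0 at b ∈ {-4, 1}.
The Hessian is diagonal: diag(psi_aa, psi_bb). Second derivatives: psi_aa(0)=-72, psi_aa(1)=48, psi_aa(3)=-144; psi_bb(-4)=-60, psi_bb(1)=60.
Local maxima occur where both diagonal entries negative: (0, -4), (3, -4). Count: 2.

2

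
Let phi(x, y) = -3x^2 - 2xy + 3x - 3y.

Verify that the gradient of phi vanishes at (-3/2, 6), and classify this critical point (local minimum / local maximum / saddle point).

saddle point

∇phi = (-6x - 2y + 3, -2x - 3); substituting (-3/2, 6) gives ∇phi = (0, 0), so (-3/2, 6) is indeed a critical point.
The Hessian of phi is constant: H = [[-6, -2], [-2, 0]].
det(H) = (-6)·0 − (-2)² = -4.
Since det(H) < 0, H is indefinite and the critical point is a saddle point.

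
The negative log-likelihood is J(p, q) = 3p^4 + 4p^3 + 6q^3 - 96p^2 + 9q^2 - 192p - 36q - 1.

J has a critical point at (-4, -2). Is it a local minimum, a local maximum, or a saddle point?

saddle point

The mixed partial ∂²J/∂p∂q is 0, so the Hessian at any point is diag(J_pp, J_qq) = diag(12(3p^2 + 2p - 16), 18(2q + 1)).
At (-4, -2): H = diag(288, -54).
The eigenvalues have opposite signs, so H is indefinite: a saddle point.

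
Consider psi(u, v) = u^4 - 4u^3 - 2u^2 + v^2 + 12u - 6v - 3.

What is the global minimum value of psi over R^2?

-21

psi(u,v) separates as P(u) + Q(v) − 3, so its minimum is min P + min Q − 3.
P'(u) = 4(u - 3)(u - 1)(u + 1) vanishes at u ∈ {-1, 1, 3}; Q'(v) = 2v - 6 vanishes at v ∈ {3}.
Local minima of P (where P''>0): P(-1)=-9, P(3)=-9. Local minima of Q: Q(3)=-9.
So the global minimum of psi is P(-1) + Q(3) − 3 = -9 − 9 − 3 = -21, attained at (-1, 3).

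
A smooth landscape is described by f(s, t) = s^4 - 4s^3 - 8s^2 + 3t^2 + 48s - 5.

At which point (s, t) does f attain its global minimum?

f(s,t) separates as P(s) + Q(t) − 5, so its minimum is min P + min Q − 5.
P'(s) = 4(s - 3)(s - 2)(s + 2) vanishes at s ∈ {-2, 2, 3}; Q'(t) = 6t vanishes at t ∈ {0}.
Local minima of P (where P''>0): P(-2)=-80, P(3)=45. Local minima of Q: Q(0)=0.
So the global minimum of f is P(-2) + Q(0) − 5 = -80 + 0 − 5 = -85, attained at (-2, 0).

(-2, 0)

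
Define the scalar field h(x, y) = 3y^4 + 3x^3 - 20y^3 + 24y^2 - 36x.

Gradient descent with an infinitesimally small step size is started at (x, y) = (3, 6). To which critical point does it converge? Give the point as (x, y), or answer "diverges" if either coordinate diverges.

h is separable, so gradient descent decouples: x follows -∂h/∂x, y follows -∂h/∂y.
∂h/∂x = 9(x - 2)(x + 2); at x=3 this is 45, so x decreases.
∂h/∂y = 12y(y - 4)(y - 1); at y=6 this is 720, so y decreases.
x converges to its nearest critical value 2 (a local min of the x-part); y converges to 4. The iterate converges to (2, 4).

(2, 4)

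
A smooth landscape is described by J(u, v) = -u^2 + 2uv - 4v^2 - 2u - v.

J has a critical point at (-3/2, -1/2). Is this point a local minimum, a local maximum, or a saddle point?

local maximum

The Hessian of J is constant: H = [[-2, 2], [2, -8]].
det(H) = (-2)·(-8) − 2² = 12.
det(H) > 0 and tr(H) = -10 < 0, so H is negative definite and the point is a local maximum.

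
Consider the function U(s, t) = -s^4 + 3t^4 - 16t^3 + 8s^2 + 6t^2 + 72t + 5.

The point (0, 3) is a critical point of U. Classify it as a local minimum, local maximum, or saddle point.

The mixed partial ∂²U/∂s∂t is 0, so the Hessian at any point is diag(U_ss, U_tt) = diag(4(-3s^2 + 4), 12(3t^2 - 8t + 1)).
At (0, 3): H = diag(16, 48).
Both eigenvalues are positive, so H is positive definite: a local minimum.

local minimum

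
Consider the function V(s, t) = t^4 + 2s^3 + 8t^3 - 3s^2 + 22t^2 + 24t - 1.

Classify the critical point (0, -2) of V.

local maximum

The mixed partial ∂²V/∂s∂t is 0, so the Hessian at any point is diag(V_ss, V_tt) = diag(6(2s - 1), 4(3t^2 + 12t + 11)).
At (0, -2): H = diag(-6, -4).
Both eigenvalues are negative, so H is negative definite: a local maximum.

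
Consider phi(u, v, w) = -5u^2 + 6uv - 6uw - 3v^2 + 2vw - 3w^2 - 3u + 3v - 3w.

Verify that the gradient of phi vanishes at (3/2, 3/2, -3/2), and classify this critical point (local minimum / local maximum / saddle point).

local maximum

∇phi = (-10u + 6v - 6w - 3, 6u - 6v + 2w + 3, -6u + 2v - 6w - 3); substituting (3/2, 3/2, -3/2) gives ∇phi = (0, 0, 0), so (3/2, 3/2, -3/2) is indeed a critical point.
The Hessian is constant: H = [[-10, 6, -6], [6, -6, 2], [-6, 2, -6]].
Leading principal minors: Δ₁ = -10, Δ₂ = 24, Δ₃ = -32.
The minors alternate sign starting negative (−, +, −), so H is negative definite: a local maximum.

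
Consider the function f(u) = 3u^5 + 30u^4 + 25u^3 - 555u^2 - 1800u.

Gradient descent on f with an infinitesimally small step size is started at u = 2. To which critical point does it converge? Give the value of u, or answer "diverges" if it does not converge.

f'(u) = 15(u - 3)(u + 2)(u + 4)(u + 5), so f'(2) = -2520.
Gradient descent moves in the -f' direction, i.e. u is increasing.
The nearest critical point in that direction is u = 3, where f'' = 4200 > 0 (a local minimum). The iterate converges there.

3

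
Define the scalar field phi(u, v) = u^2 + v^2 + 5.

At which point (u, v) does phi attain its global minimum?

(0, 0)

phi(u,v) separates as P(u) + Q(v) + 5, so its minimum is min P + min Q + 5.
P'(u) = 2u vanishes at u ∈ {0}; Q'(v) = 2v vanishes at v ∈ {0}.
Local minima of P (where P''>0): P(0)=0. Local minima of Q: Q(0)=0.
So the global minimum of phi is P(0) + Q(0) + 5 = 0 + 0 + 5 = 5, attained at (0, 0).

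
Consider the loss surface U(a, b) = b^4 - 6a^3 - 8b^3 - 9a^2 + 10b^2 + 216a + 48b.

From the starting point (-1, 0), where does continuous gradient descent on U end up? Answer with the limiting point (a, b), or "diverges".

U is separable, so gradient descent decouples: a follows -∂U/∂a, b follows -∂U/∂b.
∂U/∂a = -18(a - 3)(a + 4); at a=-1 this is 216, so a decreases.
∂U/∂b = 4(b - 4)(b - 3)(b + 1); at b=0 this is 48, so b decreases.
a converges to its nearest critical value -4 (a local min of the a-part); b converges to -1. The iterate converges to (-4, -1).

(-4, -1)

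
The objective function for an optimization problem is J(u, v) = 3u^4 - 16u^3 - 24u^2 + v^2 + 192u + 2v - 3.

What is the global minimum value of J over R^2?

J(u,v) separates as P(u) + Q(v) − 3, so its minimum is min P + min Q − 3.
P'(u) = 12(u - 4)(u - 2)(u + 2) vanishes at u ∈ {-2, 2, 4}; Q'(v) = 2v + 2 vanishes at v ∈ {-1}.
Local minima of P (where P''>0): P(-2)=-304, P(4)=128. Local minima of Q: Q(-1)=-1.
So the global minimum of J is P(-2) + Q(-1) − 3 = -304 − 1 − 3 = -308, attained at (-2, -1).

-308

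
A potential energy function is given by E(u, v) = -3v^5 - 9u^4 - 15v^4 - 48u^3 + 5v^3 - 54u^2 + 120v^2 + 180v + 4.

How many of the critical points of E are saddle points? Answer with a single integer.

6

E separates as a function of u plus a function of v, so ∇E=0 decouples.
∂E/∂u = -36u(u + 1)(u + 3) = 0 at u ∈ {-3, -1, 0}; ∂E/∂v = -15(v - 2)(v + 1)(v + 2)(v + 3) = 0 at v ∈ {-3, -2, -1, 2}.
The Hessian is diagonal: diag(E_uu, E_vv). Second derivatives: E_uu(-3)=-216, E_uu(-1)=72, E_uu(0)=-108; E_vv(-3)=150, E_vv(-2)=-60, E_vv(-1)=90, E_vv(2)=-900.
Saddle points occur where the two diagonal entries have opposite signs: (-3, -3), (-3, -1), (-1, -2), (-1, 2), (0, -3), (0, -1). Count: 6.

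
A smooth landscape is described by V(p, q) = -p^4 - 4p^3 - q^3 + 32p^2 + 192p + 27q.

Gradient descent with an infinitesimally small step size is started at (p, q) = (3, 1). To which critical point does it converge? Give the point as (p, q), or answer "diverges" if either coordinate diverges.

(-3, -3)

V is separable, so gradient descent decouples: p follows -∂V/∂p, q follows -∂V/∂q.
∂V/∂p = -4(p - 4)(p + 3)(p + 4); at p=3 this is 168, so p decreases.
∂V/∂q = -3(q - 3)(q + 3); at q=1 this is 24, so q decreases.
p converges to its nearest critical value -3 (a local min of the p-part); q converges to -3. The iterate converges to (-3, -3).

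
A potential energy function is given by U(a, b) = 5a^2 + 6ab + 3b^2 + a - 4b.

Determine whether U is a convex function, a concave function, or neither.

convex

U is quadratic, so its Hessian is the constant matrix H = [[10, 6], [6, 6]].
det(H) = 24, tr(H) = 16.
det(H) > 0 and tr(H) > 0, so H is positive definite everywhere: convex.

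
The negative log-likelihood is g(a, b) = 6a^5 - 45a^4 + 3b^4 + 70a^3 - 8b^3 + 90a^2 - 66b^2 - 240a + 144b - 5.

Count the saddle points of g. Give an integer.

g separates as a function of a plus a function of b, so ∇g=0 decouples.
∂g/∂a = 30(a - 4)(a - 2)(a - 1)(a + 1) = 0 at a ∈ {-1, 1, 2, 4}; ∂g/∂b = 12(b - 4)(b - 1)(b + 3) = 0 at b ∈ {-3, 1, 4}.
The Hessian is diagonal: diag(g_aa, g_bb). Second derivatives: g_aa(-1)=-900, g_aa(1)=180, g_aa(2)=-180, g_aa(4)=900; g_bb(-3)=336, g_bb(1)=-144, g_bb(4)=252.
Saddle points occur where the two diagonal entries have opposite signs: (-1, -3), (-1, 4), (1, 1), (2, -3), (2, 4), (4, 1). Count: 6.

6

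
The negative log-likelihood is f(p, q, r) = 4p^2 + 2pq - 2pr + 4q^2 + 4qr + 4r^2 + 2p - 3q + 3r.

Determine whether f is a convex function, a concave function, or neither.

f is quadratic, so its Hessian is the constant matrix H = [[8, 2, -2], [2, 8, 4], [-2, 4, 8]].
Leading principal minors: 8, 60, 288.
All positive ⇒ H ≻ 0 ⇒ convex.

convex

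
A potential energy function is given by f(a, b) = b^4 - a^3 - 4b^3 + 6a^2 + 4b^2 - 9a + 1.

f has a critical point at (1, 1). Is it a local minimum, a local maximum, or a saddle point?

saddle point

The mixed partial ∂²f/∂a∂b is 0, so the Hessian at any point is diag(f_aa, f_bb) = diag(6(-a + 2), 4(3b^2 - 6b + 2)).
At (1, 1): H = diag(6, -4).
The eigenvalues have opposite signs, so H is indefinite: a saddle point.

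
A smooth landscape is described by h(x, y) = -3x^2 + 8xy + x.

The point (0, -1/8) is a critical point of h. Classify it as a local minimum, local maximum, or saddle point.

The Hessian of h is constant: H = [[-6, 8], [8, 0]].
det(H) = (-6)·0 − 8² = -64.
Since det(H) < 0, H is indefinite and the critical point is a saddle point.

saddle point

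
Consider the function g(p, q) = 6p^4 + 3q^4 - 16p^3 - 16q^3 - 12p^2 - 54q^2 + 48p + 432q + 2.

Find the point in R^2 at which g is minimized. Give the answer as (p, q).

g(p,q) separates as A(p) + B(q) + 2, so its minimum is min A + min B + 2.
A'(p) = 24(p - 2)(p - 1)(p + 1) vanishes at p ∈ {-1, 1, 2}; B'(q) = 12(q - 4)(q - 3)(q + 3) vanishes at q ∈ {-3, 3, 4}.
Local minima of A (where A''>0): A(-1)=-38, A(2)=16. Local minima of B: B(-3)=-1107, B(4)=608.
So the global minimum of g is A(-1) + B(-3) + 2 = -38 − 1107 + 2 = -1143, attained at (-1, -3).

(-1, -3)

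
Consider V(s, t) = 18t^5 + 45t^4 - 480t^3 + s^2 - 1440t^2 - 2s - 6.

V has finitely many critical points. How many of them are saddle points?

2

V separates as a function of s plus a function of t, so ∇V=0 decouples.
∂V/∂s = 2(s - 1) = 0 at s ∈ {1}; ∂V/∂t = 90t(t - 4)(t + 2)(t + 4) = 0 at t ∈ {-4, -2, 0, 4}.
The Hessian is diagonal: diag(V_ss, V_tt). Second derivatives: V_ss(1)=2; V_tt(-4)=-5760, V_tt(-2)=2160, V_tt(0)=-2880, V_tt(4)=17280.
Saddle points occur where the two diagonal entries have opposite signs: (1, -4), (1, 0). Count: 2.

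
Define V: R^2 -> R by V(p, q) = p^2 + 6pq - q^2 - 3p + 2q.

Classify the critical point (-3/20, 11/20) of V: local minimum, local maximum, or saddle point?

saddle point

The Hessian of V is constant: H = [[2, 6], [6, -2]].
det(H) = 2·(-2) − 6² = -40.
Since det(H) < 0, H is indefinite and the critical point is a saddle point.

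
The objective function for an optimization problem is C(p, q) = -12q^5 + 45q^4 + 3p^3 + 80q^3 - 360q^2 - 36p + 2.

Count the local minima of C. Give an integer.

C separates as a function of p plus a function of q, so ∇C=0 decouples.
∂C/∂p = 9(p - 2)(p + 2) = 0 at p ∈ {-2, 2}; ∂C/∂q = -60q(q - 3)(q - 2)(q + 2) = 0 at q ∈ {-2, 0, 2, 3}.
The Hessian is diagonal: diag(C_pp, C_qq). Second derivatives: C_pp(-2)=-36, C_pp(2)=36; C_qq(-2)=2400, C_qq(0)=-720, C_qq(2)=480, C_qq(3)=-900.
Local minima occur where both diagonal entries positive: (2, -2), (2, 2). Count: 2.

2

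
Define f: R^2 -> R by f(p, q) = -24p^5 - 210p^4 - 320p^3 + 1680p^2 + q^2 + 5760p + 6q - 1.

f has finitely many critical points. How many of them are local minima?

f separates as a function of p plus a function of q, so ∇f=0 decouples.
∂f/∂p = -120(p - 2)(p + 2)(p + 3)(p + 4) = 0 at p ∈ {-4, -3, -2, 2}; ∂f/∂q = 2(q + 3) = 0 at q ∈ {-3}.
The Hessian is diagonal: diag(f_pp, f_qq). Second derivatives: f_pp(-4)=1440, f_pp(-3)=-600, f_pp(-2)=960, f_pp(2)=-14400; f_qq(-3)=2.
Local minima occur where both diagonal entries positive: (-4, -3), (-2, -3). Count: 2.

2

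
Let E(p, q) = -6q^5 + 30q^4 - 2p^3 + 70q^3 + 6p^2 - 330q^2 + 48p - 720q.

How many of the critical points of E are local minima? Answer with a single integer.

E separates as a function of p plus a function of q, so ∇E=0 decouples.
∂E/∂p = -6(p - 4)(p + 2) = 0 at p ∈ {-2, 4}; ∂E/∂q = -30(q - 4)(q - 3)(q + 1)(q + 2) = 0 at q ∈ {-2, -1, 3, 4}.
The Hessian is diagonal: diag(E_pp, E_qq). Second derivatives: E_pp(-2)=36, E_pp(4)=-36; E_qq(-2)=900, E_qq(-1)=-600, E_qq(3)=600, E_qq(4)=-900.
Local minima occur where both diagonal entries positive: (-2, -2), (-2, 3). Count: 2.

2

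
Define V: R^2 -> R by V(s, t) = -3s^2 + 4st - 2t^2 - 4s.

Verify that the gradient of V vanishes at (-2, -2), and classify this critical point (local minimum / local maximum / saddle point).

local maximum

∇V = (-6s + 4t - 4, 4s - 4t); substituting (-2, -2) gives ∇V = (0, 0), so (-2, -2) is indeed a critical point.
The Hessian of V is constant: H = [[-6, 4], [4, -4]].
det(H) = (-6)·(-4) − 4² = 8.
det(H) > 0 and tr(H) = -10 < 0, so H is negative definite and the point is a local maximum.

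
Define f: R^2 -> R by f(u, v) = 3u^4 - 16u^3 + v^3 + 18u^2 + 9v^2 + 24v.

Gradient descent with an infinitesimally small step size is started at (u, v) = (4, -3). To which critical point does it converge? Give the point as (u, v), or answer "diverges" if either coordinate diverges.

(3, -2)

f is separable, so gradient descent decouples: u follows -∂f/∂u, v follows -∂f/∂v.
∂f/∂u = 12u(u - 3)(u - 1); at u=4 this is 144, so u decreases.
∂f/∂v = 3(v + 2)(v + 4); at v=-3 this is -3, so v increases.
u converges to its nearest critical value 3 (a local min of the u-part); v converges to -2. The iterate converges to (3, -2).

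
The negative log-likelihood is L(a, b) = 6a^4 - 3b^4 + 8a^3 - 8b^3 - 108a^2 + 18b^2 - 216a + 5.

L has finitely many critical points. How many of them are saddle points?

L separates as a function of a plus a function of b, so ∇L=0 decouples.
∂L/∂a = 24(a - 3)(a + 1)(a + 3) = 0 at a ∈ {-3, -1, 3}; ∂L/∂b = -12b(b - 1)(b + 3) = 0 at b ∈ {-3, 0, 1}.
The Hessian is diagonal: diag(L_aa, L_bb). Second derivatives: L_aa(-3)=288, L_aa(-1)=-192, L_aa(3)=576; L_bb(-3)=-144, L_bb(0)=36, L_bb(1)=-48.
Saddle points occur where the two diagonal entries have opposite signs: (-3, -3), (-3, 1), (-1, 0), (3, -3), (3, 1). Count: 5.

5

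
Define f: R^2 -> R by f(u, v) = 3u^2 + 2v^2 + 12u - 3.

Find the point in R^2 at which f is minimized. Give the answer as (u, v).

f(u,v) separates as P(u) + Q(v) − 3, so its minimum is min P + min Q − 3.
P'(u) = 6u + 12 vanishes at u ∈ {-2}; Q'(v) = 4v vanishes at v ∈ {0}.
Local minima of P (where P''>0): P(-2)=-12. Local minima of Q: Q(0)=0.
So the global minimum of f is P(-2) + Q(0) − 3 = -12 + 0 − 3 = -15, attained at (-2, 0).

(-2, 0)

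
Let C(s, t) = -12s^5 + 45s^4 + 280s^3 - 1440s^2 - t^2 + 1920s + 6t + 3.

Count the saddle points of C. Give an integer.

2

C separates as a function of s plus a function of t, so ∇C=0 decouples.
∂C/∂s = -60(s - 4)(s - 2)(s - 1)(s + 4) = 0 at s ∈ {-4, 1, 2, 4}; ∂C/∂t = -2(t - 3) = 0 at t ∈ {3}.
The Hessian is diagonal: diag(C_ss, C_tt). Second derivatives: C_ss(-4)=14400, C_ss(1)=-900, C_ss(2)=720, C_ss(4)=-2880; C_tt(3)=-2.
Saddle points occur where the two diagonal entries have opposite signs: (-4, 3), (2, 3). Count: 2.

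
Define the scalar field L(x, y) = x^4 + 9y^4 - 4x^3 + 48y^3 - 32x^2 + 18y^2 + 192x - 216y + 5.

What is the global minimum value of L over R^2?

-904

L(x,y) separates as P(x) + Q(y) + 5, so its minimum is min P + min Q + 5.
P'(x) = 4(x - 4)(x - 3)(x + 4) vanishes at x ∈ {-4, 3, 4}; Q'(y) = 36(y - 1)(y + 2)(y + 3) vanishes at y ∈ {-3, -2, 1}.
Local minima of P (where P''>0): P(-4)=-768, P(4)=256. Local minima of Q: Q(-3)=243, Q(1)=-141.
So the global minimum of L is P(-4) + Q(1) + 5 = -768 − 141 + 5 = -904, attained at (-4, 1).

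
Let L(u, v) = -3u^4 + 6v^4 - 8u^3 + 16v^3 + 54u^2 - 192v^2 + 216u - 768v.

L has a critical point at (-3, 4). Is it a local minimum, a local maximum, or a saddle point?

The mixed partial ∂²L/∂u∂v is 0, so the Hessian at any point is diag(L_uu, L_vv) = diag(12(-3u^2 - 4u + 9), 24(3v^2 + 4v - 16)).
At (-3, 4): H = diag(-72, 1152).
The eigenvalues have opposite signs, so H is indefinite: a saddle point.

saddle point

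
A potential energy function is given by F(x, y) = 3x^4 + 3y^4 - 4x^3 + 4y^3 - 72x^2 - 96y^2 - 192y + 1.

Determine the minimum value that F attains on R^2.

F(x,y) separates as P(x) + Q(y) + 1, so its minimum is min P + min Q + 1.
P'(x) = 12x(x - 4)(x + 3) vanishes at x ∈ {-3, 0, 4}; Q'(y) = 12(y - 4)(y + 1)(y + 4) vanishes at y ∈ {-4, -1, 4}.
Local minima of P (where P''>0): P(-3)=-297, P(4)=-640. Local minima of Q: Q(-4)=-256, Q(4)=-1280.
So the global minimum of F is P(4) + Q(4) + 1 = -640 − 1280 + 1 = -1919, attained at (4, 4).

-1919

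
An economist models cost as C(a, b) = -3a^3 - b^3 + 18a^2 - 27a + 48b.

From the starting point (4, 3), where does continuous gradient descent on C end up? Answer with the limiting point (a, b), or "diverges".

C is separable, so gradient descent decouples: a follows -∂C/∂a, b follows -∂C/∂b.
∂C/∂a = -9(a - 3)(a - 1); at a=4 this is -27, so a increases.
∂C/∂b = -3(b - 4)(b + 4); at b=3 this is 21, so b decreases.
The a-coordinate has no critical point in that direction and runs off to infinity.

diverges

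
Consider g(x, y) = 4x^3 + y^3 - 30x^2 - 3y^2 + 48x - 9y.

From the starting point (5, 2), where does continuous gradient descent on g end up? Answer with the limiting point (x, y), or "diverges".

g is separable, so gradient descent decouples: x follows -∂g/∂x, y follows -∂g/∂y.
∂g/∂x = 12(x - 4)(x - 1); at x=5 this is 48, so x decreases.
∂g/∂y = 3(y - 3)(y + 1); at y=2 this is -9, so y increases.
x converges to its nearest critical value 4 (a local min of the x-part); y converges to 3. The iterate converges to (4, 3).

(4, 3)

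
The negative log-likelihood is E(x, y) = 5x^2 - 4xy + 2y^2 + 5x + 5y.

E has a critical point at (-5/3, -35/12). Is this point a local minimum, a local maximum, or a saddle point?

The Hessian of E is constant: H = [[10, -4], [-4, 4]].
det(H) = 10·4 − (-4)² = 24.
det(H) > 0 and tr(H) = 14 > 0, so H is positive definite and the point is a local minimum.

local minimum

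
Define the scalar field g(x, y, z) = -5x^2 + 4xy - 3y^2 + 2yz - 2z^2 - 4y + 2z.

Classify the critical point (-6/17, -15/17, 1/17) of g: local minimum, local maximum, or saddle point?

The Hessian is constant: H = [[-10, 4, 0], [4, -6, 2], [0, 2, -4]].
Leading principal minors: Δ₁ = -10, Δ₂ = 44, Δ₃ = -136.
The minors alternate sign starting negative (−, +, −), so H is negative definite: a local maximum.

local maximum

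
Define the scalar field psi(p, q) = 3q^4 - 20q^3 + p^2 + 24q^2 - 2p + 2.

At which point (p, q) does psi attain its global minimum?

psi(p,q) separates as A(p) + B(q) + 2, so its minimum is min A + min B + 2.
A'(p) = 2p - 2 vanishes at p ∈ {1}; B'(q) = 12q(q - 4)(q - 1) vanishes at q ∈ {0, 1, 4}.
Local minima of A (where A''>0): A(1)=-1. Local minima of B: B(0)=0, B(4)=-128.
So the global minimum of psi is A(1) + B(4) + 2 = -1 − 128 + 2 = -127, attained at (1, 4).

(1, 4)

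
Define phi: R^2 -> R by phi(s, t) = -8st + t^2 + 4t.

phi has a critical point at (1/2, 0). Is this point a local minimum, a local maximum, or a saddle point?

saddle point

The Hessian of phi is constant: H = [[0, -8], [-8, 2]].
det(H) = 0·2 − (-8)² = -64.
Since det(H) < 0, H is indefinite and the critical point is a saddle point.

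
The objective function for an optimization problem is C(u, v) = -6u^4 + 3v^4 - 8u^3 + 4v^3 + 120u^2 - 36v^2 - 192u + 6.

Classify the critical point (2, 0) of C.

local maximum

The mixed partial ∂²C/∂u∂v is 0, so the Hessian at any point is diag(C_uu, C_vv) = diag(24(-3u^2 - 2u + 10), 12(3v^2 + 2v - 6)).
At (2, 0): H = diag(-144, -72).
Both eigenvalues are negative, so H is negative definite: a local maximum.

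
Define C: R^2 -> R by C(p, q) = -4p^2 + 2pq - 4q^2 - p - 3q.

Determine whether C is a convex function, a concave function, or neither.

C is quadratic, so its Hessian is the constant matrix H = [[-8, 2], [2, -8]].
det(H) = 60, tr(H) = -16.
det(H) > 0 and tr(H) < 0, so H is negative definite everywhere: concave.

concave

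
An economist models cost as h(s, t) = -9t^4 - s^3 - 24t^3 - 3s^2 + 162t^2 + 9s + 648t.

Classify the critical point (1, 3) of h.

The mixed partial ∂²h/∂s∂t is 0, so the Hessian at any point is diag(h_ss, h_tt) = diag(-6(s + 1), 36(-3t^2 - 4t + 9)).
At (1, 3): H = diag(-12, -1080).
Both eigenvalues are negative, so H is negative definite: a local maximum.

local maximum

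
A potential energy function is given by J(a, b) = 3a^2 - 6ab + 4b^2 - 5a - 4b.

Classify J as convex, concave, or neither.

convex

J is quadratic, so its Hessian is the constant matrix H = [[6, -6], [-6, 8]].
det(H) = 12, tr(H) = 14.
det(H) > 0 and tr(H) > 0, so H is positive definite everywhere: convex.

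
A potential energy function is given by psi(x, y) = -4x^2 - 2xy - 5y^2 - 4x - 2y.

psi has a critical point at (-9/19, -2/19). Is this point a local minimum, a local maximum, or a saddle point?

local maximum

The Hessian of psi is constant: H = [[-8, -2], [-2, -10]].
det(H) = (-8)·(-10) − (-2)² = 76.
det(H) > 0 and tr(H) = -18 < 0, so H is negative definite and the point is a local maximum.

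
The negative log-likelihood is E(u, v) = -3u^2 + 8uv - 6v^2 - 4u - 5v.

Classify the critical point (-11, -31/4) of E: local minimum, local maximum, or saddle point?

local maximum

The Hessian of E is constant: H = [[-6, 8], [8, -12]].
det(H) = (-6)·(-12) − 8² = 8.
det(H) > 0 and tr(H) = -18 < 0, so H is negative definite and the point is a local maximum.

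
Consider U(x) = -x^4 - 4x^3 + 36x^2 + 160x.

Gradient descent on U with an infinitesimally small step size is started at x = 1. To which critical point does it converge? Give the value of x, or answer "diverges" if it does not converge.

-2

U'(x) = -4(x - 4)(x + 2)(x + 5), so U'(1) = 216.
Gradient descent moves in the -U' direction, i.e. x is decreasing.
The nearest critical point in that direction is x = -2, where U'' = 72 > 0 (a local minimum). The iterate converges there.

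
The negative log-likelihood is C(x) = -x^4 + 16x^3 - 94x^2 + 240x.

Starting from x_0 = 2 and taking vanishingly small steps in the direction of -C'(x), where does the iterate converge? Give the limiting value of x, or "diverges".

diverges

C'(x) = -4(x - 5)(x - 4)(x - 3), so C'(2) = 24.
Gradient descent moves in the -C' direction, i.e. x is decreasing.
There is no critical point below x=2, and C' keeps the same sign, so the iterate runs off to −∞.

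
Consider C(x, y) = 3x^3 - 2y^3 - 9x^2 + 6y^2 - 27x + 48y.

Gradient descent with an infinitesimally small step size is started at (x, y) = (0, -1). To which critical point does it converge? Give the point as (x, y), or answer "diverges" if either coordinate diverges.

(3, -2)

C is separable, so gradient descent decouples: x follows -∂C/∂x, y follows -∂C/∂y.
∂C/∂x = 9(x - 3)(x + 1); at x=0 this is -27, so x increases.
∂C/∂y = -6(y - 4)(y + 2); at y=-1 this is 30, so y decreases.
x converges to its nearest critical value 3 (a local min of the x-part); y converges to -2. The iterate converges to (3, -2).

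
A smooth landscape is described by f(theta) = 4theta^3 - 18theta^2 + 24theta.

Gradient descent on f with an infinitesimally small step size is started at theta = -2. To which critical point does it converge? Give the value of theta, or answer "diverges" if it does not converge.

diverges

f'(theta) = 12(theta - 2)(theta - 1), so f'(-2) = 144.
Gradient descent moves in the -f' direction, i.e. theta is decreasing.
There is no critical point below theta=-2, and f' keeps the same sign, so the iterate runs off to −∞.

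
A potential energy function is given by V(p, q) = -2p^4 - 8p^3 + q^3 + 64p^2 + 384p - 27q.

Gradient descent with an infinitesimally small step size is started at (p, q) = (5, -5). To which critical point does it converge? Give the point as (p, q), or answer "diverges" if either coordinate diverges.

diverges

V is separable, so gradient descent decouples: p follows -∂V/∂p, q follows -∂V/∂q.
∂V/∂p = -8(p - 4)(p + 3)(p + 4); at p=5 this is -576, so p increases.
∂V/∂q = 3(q - 3)(q + 3); at q=-5 this is 48, so q decreases.
The p-coordinate has no critical point in that direction and runs off to infinity.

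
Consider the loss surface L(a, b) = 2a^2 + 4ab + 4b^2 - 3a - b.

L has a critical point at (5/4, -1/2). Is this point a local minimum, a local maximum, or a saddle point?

local minimum

The Hessian of L is constant: H = [[4, 4], [4, 8]].
det(H) = 4·8 − 4² = 16.
det(H) > 0 and tr(H) = 12 > 0, so H is positive definite and the point is a local minimum.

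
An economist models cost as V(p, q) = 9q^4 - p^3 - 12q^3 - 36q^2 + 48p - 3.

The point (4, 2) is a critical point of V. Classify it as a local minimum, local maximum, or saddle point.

saddle point

The mixed partial ∂²V/∂p∂q is 0, so the Hessian at any point is diag(V_pp, V_qq) = diag(-6p, 36(3q^2 - 2q - 2)).
At (4, 2): H = diag(-24, 216).
The eigenvalues have opposite signs, so H is indefinite: a saddle point.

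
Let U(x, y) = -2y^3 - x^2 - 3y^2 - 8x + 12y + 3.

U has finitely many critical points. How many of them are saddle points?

U separates as a function of x plus a function of y, so ∇U=0 decouples.
∂U/∂x = -2(x + 4) = 0 at x ∈ {-4}; ∂U/∂y = -6(y - 1)(y + 2) = 0 at y ∈ {-2, 1}.
The Hessian is diagonal: diag(U_xx, U_yy). Second derivatives: U_xx(-4)=-2; U_yy(-2)=18, U_yy(1)=-18.
Saddle points occur where the two diagonal entries have opposite signs: (-4, -2). Count: 1.

1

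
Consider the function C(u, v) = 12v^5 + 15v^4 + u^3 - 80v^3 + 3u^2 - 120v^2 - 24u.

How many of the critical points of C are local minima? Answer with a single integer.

C separates as a function of u plus a function of v, so ∇C=0 decouples.
∂C/∂u = 3(u - 2)(u + 4) = 0 at u ∈ {-4, 2}; ∂C/∂v = 60v(v - 2)(v + 1)(v + 2) = 0 at v ∈ {-2, -1, 0, 2}.
The Hessian is diagonal: diag(C_uu, C_vv). Second derivatives: C_uu(-4)=-18, C_uu(2)=18; C_vv(-2)=-480, C_vv(-1)=180, C_vv(0)=-240, C_vv(2)=1440.
Local minima occur where both diagonal entries positive: (2, -1), (2, 2). Count: 2.

2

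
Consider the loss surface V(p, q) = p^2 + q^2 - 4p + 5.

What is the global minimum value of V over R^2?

1

V(p,q) separates as A(p) + B(q) + 5, so its minimum is min A + min B + 5.
A'(p) = 2p - 4 vanishes at p ∈ {2}; B'(q) = 2q vanishes at q ∈ {0}.
Local minima of A (where A''>0): A(2)=-4. Local minima of B: B(0)=0.
So the global minimum of V is A(2) + B(0) + 5 = -4 + 0 + 5 = 1, attained at (2, 0).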